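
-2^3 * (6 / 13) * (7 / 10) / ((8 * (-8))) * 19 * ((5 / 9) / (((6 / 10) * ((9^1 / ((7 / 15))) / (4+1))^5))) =11176655 / 13430576952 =0.00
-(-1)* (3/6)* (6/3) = 1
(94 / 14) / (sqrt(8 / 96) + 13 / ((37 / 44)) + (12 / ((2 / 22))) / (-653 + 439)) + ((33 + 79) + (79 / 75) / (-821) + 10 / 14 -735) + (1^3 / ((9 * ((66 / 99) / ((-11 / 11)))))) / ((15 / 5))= -66615818779286051671 / 107118327949249050 -1473326014 * sqrt(3) / 289939986329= -621.90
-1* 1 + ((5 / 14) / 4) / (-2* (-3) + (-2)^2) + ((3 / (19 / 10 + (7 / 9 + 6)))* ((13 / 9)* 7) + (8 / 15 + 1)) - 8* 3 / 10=2148899 / 1312080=1.64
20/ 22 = 10/ 11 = 0.91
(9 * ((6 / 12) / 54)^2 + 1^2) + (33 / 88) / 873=125863 / 125712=1.00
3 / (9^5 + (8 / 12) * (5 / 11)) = 99 / 1948627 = 0.00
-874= -874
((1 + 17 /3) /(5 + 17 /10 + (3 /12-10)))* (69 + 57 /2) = -13000 /61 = -213.11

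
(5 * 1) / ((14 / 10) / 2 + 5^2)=50 / 257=0.19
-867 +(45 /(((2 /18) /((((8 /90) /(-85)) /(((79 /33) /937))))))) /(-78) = -75499239 /87295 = -864.87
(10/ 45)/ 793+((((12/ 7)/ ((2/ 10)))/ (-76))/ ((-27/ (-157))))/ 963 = -366347/ 914099823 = -0.00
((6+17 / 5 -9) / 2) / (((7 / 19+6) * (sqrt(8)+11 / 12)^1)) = 0.01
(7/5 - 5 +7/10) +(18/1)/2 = 61/10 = 6.10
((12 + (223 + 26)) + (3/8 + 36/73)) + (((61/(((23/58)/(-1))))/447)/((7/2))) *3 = 3664529375/14009576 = 261.57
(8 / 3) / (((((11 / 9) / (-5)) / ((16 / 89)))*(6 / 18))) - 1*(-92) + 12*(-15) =-91912 / 979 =-93.88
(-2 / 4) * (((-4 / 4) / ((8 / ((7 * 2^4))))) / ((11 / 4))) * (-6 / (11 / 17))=-2856 / 121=-23.60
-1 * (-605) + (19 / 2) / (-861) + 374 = 1685819 / 1722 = 978.99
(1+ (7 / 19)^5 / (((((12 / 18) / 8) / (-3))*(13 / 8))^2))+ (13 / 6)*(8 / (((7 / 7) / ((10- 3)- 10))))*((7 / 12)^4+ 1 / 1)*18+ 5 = -124740453523039 / 120516690528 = -1035.05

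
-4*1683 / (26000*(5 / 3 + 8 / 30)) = -5049 / 37700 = -0.13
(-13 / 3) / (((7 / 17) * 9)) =-221 / 189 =-1.17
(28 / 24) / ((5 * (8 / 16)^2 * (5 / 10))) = 28 / 15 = 1.87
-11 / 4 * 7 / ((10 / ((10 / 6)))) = -3.21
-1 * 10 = -10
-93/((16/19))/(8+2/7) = -12369/928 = -13.33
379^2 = 143641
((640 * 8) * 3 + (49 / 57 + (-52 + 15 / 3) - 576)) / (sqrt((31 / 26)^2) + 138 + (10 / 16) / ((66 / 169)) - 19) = 1922052704 / 15883715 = 121.01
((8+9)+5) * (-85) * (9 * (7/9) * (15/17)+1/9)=-105820/9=-11757.78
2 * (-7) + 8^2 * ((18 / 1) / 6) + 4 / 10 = 892 / 5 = 178.40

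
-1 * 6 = -6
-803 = -803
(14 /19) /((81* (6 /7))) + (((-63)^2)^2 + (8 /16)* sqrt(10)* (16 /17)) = 8* sqrt(10) /17 + 72731420986 /4617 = 15752962.50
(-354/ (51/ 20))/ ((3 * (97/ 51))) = -2360/ 97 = -24.33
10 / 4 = 5 / 2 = 2.50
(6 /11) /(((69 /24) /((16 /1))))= 3.04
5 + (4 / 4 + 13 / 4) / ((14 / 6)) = 191 / 28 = 6.82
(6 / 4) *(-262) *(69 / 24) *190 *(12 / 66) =-858705 / 22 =-39032.05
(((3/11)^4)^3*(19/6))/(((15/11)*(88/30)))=3365793/25107427013768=0.00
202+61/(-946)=191031/946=201.94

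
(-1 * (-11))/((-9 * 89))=-11/801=-0.01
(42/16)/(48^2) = 7/6144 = 0.00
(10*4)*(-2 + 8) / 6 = 40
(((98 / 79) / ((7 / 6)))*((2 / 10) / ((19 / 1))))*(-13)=-1092 / 7505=-0.15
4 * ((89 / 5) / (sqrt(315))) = 356 * sqrt(35) / 525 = 4.01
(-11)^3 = -1331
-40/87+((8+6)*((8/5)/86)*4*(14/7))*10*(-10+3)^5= -1310140984/3741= -350211.44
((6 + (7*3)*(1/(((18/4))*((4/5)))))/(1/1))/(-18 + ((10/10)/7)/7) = -3479/5286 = -0.66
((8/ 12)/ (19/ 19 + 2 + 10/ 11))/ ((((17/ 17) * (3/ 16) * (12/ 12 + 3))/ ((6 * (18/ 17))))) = 1.44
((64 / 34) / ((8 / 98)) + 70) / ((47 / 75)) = 118650 / 799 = 148.50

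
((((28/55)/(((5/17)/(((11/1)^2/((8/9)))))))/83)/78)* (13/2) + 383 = 6361727/16600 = 383.24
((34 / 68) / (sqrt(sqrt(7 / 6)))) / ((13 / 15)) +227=15*6^(1 / 4)*7^(3 / 4) / 182 +227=227.56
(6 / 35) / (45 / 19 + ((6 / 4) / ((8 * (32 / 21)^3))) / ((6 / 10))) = 19922944 / 285515475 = 0.07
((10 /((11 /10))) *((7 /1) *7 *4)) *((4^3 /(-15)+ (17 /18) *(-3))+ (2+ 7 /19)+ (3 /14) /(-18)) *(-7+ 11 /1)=-21197680 /627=-33808.10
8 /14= 4 /7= 0.57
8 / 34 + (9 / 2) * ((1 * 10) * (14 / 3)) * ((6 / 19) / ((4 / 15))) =80401 / 323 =248.92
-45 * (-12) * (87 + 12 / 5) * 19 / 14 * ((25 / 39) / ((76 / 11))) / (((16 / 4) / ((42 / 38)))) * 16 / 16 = 3318975 / 1976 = 1679.64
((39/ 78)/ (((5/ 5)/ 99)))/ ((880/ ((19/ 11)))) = 171/ 1760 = 0.10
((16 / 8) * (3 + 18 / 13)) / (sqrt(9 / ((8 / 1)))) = 76 * sqrt(2) / 13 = 8.27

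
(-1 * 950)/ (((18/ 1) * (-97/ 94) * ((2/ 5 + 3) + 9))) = 111625/ 27063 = 4.12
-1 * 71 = -71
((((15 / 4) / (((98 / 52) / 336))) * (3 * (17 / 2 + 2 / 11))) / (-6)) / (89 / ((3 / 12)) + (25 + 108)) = -74490 / 12551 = -5.93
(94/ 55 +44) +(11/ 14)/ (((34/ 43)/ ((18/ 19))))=11602443/ 248710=46.65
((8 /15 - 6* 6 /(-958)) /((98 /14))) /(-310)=-293 /1113675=-0.00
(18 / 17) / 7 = 18 / 119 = 0.15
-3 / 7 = -0.43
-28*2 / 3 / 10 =-28 / 15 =-1.87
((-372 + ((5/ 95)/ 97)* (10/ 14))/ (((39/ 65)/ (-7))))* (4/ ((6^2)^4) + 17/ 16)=10705717789415/ 2321649216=4611.26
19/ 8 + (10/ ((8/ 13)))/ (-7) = 3/ 56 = 0.05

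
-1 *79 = -79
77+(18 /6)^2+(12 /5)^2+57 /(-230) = 105239 /1150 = 91.51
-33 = -33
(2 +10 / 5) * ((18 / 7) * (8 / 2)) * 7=288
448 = 448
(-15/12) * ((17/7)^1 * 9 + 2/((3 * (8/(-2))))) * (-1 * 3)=4555/56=81.34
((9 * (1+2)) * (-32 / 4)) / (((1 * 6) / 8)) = -288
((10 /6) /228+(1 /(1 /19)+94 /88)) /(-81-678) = -37762 /1427679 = -0.03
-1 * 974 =-974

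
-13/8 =-1.62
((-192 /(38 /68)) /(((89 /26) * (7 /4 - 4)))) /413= 226304 /2095149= 0.11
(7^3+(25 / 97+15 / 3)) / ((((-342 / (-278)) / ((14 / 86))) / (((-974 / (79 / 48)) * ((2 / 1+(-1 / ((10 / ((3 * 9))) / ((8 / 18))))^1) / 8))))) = -256114570096 / 93910065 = -2727.23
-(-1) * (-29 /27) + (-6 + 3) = -110 /27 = -4.07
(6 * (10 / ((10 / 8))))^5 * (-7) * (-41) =73128738816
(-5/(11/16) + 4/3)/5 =-196/165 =-1.19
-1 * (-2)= 2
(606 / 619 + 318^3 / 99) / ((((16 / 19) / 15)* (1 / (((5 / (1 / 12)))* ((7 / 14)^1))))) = 4727558720475 / 27236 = 173577570.88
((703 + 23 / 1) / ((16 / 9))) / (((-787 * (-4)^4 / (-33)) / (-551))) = -59403861 / 1611776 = -36.86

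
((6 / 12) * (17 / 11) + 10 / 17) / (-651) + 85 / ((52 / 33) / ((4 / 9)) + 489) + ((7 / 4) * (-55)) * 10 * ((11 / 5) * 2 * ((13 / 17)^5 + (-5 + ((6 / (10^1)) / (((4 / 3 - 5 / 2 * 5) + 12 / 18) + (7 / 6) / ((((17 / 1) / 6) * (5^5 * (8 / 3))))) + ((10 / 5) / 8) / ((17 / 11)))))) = 19624.64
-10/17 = -0.59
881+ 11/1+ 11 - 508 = 395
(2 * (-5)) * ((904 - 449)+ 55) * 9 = -45900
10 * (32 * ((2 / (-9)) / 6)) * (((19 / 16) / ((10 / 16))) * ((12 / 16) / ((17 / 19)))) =-2888 / 153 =-18.88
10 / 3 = 3.33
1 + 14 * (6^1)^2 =505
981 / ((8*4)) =981 / 32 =30.66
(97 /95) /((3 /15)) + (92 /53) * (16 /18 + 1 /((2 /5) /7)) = 335563 /9063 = 37.03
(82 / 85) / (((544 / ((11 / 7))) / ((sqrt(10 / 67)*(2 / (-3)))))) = -451*sqrt(670) / 16264920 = -0.00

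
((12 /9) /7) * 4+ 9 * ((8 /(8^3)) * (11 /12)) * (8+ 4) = 3103 /1344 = 2.31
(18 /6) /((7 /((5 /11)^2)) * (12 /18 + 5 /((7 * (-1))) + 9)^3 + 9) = 99225 /804302987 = 0.00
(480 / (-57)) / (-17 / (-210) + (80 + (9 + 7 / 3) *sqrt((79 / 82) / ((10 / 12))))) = -23167099200 / 215208791291 + 15993600 *sqrt(48585) / 215208791291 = -0.09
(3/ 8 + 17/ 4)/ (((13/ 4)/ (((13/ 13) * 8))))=148/ 13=11.38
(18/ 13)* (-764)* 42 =-44429.54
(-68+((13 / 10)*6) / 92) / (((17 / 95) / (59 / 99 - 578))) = 33930756377 / 154836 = 219139.97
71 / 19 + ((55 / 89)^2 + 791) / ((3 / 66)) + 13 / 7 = 18347629560 / 1053493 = 17416.00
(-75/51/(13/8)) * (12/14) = -0.78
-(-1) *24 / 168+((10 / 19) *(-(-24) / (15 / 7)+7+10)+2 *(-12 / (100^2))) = 2490851 / 166250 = 14.98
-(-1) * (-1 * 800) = -800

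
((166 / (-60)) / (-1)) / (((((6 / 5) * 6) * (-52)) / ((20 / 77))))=-415 / 216216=-0.00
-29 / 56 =-0.52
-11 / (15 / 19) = -209 / 15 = -13.93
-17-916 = -933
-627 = -627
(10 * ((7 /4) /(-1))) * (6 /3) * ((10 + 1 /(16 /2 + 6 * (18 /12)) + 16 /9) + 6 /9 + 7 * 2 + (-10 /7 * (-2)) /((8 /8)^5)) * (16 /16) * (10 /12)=-786125 /918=-856.35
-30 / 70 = -3 / 7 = -0.43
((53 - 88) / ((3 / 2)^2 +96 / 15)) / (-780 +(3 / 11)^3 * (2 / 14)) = 6521900 / 1257231309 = 0.01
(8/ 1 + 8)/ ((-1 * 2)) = -8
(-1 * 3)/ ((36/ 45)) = -15/ 4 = -3.75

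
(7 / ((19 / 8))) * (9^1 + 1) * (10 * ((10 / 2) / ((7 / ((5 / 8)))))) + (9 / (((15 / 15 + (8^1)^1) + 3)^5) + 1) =69645331 / 525312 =132.58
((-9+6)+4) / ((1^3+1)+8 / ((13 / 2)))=13 / 42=0.31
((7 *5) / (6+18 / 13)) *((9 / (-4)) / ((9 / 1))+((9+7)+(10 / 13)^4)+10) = 104362405 / 843648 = 123.70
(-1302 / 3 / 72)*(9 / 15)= -217 / 60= -3.62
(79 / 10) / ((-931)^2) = 0.00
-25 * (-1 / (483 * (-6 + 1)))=-5 / 483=-0.01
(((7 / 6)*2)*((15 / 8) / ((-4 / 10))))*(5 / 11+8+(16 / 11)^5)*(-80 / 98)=301273625 / 2254714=133.62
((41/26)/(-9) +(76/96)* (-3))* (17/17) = -2387/936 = -2.55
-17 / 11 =-1.55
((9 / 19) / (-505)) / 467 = -9 / 4480865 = -0.00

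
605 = 605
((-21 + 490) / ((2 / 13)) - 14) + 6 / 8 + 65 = 12401 / 4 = 3100.25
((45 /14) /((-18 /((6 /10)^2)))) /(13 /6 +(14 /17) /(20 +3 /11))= -102357 /3514490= -0.03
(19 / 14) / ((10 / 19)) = 361 / 140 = 2.58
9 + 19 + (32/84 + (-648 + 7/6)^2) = 105442279/252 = 418421.74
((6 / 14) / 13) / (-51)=-1 / 1547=-0.00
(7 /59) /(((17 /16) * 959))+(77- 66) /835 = 1524881 /114738185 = 0.01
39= 39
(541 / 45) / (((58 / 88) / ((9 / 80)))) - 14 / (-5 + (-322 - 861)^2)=2082072171 / 1014625900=2.05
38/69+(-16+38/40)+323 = 425731/1380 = 308.50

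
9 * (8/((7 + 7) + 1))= 24/5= 4.80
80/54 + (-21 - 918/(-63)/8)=-13379/756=-17.70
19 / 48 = 0.40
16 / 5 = 3.20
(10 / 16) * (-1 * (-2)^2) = -5 / 2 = -2.50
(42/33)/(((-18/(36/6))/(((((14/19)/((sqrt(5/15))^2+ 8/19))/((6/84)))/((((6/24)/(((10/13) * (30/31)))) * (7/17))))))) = -7996800/190619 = -41.95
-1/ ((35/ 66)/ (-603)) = 39798/ 35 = 1137.09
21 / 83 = 0.25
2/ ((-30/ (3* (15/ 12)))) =-1/ 4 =-0.25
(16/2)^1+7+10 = 25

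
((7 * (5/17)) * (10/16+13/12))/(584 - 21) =1435/229704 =0.01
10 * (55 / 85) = 110 / 17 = 6.47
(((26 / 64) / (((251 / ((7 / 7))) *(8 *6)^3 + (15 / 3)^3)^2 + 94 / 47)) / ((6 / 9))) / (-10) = -13 / 164383225490366080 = -0.00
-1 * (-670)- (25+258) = 387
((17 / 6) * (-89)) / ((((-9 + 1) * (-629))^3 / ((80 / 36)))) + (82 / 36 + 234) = 23907249945539 / 101182811904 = 236.28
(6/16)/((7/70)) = 15/4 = 3.75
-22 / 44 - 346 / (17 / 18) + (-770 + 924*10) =275507 / 34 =8103.15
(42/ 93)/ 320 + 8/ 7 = 39729/ 34720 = 1.14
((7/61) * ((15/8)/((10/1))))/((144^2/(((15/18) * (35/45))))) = 245/364290048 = 0.00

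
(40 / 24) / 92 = 5 / 276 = 0.02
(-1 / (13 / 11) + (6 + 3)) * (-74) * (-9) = 70596 / 13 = 5430.46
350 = 350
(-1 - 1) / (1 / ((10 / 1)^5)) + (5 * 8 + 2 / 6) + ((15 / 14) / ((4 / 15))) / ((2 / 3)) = -67184423 / 336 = -199953.64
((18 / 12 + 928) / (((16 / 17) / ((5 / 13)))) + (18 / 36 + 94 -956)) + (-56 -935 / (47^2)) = -38035765 / 70688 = -538.08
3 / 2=1.50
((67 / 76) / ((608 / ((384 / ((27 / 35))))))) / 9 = 2345 / 29241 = 0.08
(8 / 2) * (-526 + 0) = -2104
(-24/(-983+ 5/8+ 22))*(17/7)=1088/17927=0.06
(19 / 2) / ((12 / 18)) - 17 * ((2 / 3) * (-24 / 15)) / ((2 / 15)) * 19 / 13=11077 / 52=213.02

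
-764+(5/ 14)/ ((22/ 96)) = -58708/ 77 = -762.44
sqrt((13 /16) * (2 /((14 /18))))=1.45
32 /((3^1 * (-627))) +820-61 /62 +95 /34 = 814632950 /991287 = 821.79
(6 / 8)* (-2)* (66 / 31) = -99 / 31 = -3.19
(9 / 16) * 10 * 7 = 315 / 8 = 39.38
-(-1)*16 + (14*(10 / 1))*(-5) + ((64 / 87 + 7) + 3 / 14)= -823429 / 1218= -676.05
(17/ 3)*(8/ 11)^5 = 557056/ 483153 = 1.15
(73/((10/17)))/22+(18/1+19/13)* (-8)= -429147/2860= -150.05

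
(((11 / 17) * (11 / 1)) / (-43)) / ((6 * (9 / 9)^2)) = -121 / 4386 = -0.03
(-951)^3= -860085351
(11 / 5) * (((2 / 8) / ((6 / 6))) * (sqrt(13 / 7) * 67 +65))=143 / 4 +737 * sqrt(91) / 140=85.97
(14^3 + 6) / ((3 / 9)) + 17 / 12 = 99017 / 12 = 8251.42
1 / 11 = 0.09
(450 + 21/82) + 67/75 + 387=5154619/6150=838.15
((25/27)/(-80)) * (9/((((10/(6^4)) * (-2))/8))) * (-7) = -378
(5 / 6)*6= 5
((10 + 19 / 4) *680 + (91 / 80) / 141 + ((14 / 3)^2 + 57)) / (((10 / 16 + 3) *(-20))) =-342081313 / 2453400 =-139.43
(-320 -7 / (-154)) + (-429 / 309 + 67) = -254.34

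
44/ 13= 3.38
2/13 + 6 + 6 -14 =-24/13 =-1.85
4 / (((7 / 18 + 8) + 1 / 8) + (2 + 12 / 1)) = 288 / 1621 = 0.18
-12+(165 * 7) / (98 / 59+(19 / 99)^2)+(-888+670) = 442075835 / 981797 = 450.27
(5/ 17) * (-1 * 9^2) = -405/ 17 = -23.82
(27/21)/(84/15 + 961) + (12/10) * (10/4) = 11282/3759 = 3.00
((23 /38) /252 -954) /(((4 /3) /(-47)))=429367607 /12768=33628.42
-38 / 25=-1.52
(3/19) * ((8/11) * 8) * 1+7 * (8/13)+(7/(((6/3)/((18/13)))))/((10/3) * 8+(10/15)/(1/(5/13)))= 734453/135850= 5.41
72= 72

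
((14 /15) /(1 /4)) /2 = 28 /15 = 1.87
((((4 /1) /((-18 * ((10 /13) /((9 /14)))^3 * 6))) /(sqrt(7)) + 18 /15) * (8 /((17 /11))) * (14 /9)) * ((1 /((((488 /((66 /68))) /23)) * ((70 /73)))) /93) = 203159 /40987425 -1339020969 * sqrt(7) /104971527920000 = 0.00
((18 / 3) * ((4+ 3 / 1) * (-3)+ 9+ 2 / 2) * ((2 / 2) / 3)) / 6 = -11 / 3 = -3.67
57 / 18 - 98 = -569 / 6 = -94.83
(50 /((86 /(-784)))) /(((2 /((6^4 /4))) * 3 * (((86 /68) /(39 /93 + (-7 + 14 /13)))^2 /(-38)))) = 228725373527884800 /12912652363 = 17713275.87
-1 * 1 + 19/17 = 2/17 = 0.12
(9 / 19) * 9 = 81 / 19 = 4.26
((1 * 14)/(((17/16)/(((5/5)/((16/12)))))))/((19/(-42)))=-7056/323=-21.85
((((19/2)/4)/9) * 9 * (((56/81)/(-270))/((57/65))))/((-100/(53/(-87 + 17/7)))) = -0.00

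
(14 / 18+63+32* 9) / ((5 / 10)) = 6332 / 9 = 703.56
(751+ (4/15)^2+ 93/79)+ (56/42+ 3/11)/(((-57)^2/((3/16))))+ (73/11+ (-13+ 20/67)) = 56461160596393/75666610800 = 746.18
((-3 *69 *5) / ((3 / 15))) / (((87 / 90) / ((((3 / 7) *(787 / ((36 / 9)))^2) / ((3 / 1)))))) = -48078518625 / 1624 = -29604999.15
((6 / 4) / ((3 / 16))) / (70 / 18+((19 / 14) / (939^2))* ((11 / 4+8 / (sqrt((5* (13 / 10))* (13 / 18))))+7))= 5135143104 / 2496263401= 2.06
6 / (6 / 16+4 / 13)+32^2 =73328 / 71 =1032.79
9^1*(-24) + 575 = 359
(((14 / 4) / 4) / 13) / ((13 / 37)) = 259 / 1352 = 0.19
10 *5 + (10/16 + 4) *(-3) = 289/8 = 36.12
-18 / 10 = -9 / 5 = -1.80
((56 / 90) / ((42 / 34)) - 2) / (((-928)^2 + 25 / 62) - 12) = -12524 / 7208013015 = -0.00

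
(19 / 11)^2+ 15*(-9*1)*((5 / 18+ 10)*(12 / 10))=-201104 / 121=-1662.02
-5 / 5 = -1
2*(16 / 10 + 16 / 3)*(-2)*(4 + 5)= -1248 / 5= -249.60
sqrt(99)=3*sqrt(11)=9.95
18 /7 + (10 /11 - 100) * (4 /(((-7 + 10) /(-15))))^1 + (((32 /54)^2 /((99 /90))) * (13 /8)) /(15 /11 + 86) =107045862382 /53943813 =1984.40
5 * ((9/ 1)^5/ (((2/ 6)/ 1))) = 885735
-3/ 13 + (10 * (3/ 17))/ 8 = -9/ 884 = -0.01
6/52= 3/26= 0.12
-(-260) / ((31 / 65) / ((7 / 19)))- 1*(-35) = 138915 / 589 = 235.85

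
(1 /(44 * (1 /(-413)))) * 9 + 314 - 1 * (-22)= 11067 /44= 251.52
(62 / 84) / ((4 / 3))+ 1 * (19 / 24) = 113 / 84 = 1.35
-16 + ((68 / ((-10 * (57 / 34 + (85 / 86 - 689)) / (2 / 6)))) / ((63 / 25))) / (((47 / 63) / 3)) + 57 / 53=-14.92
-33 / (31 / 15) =-495 / 31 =-15.97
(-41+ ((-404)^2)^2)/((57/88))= 2344272710120/57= 41127591405.61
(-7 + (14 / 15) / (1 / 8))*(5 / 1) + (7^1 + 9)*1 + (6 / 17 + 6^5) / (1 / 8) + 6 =3173993 / 51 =62235.16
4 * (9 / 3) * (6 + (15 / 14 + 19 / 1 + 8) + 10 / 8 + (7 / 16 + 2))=12687 / 28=453.11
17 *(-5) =-85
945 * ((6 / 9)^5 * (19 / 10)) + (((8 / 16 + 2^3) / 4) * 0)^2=236.44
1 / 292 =0.00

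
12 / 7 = 1.71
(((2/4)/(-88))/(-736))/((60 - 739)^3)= -1/40550835336704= -0.00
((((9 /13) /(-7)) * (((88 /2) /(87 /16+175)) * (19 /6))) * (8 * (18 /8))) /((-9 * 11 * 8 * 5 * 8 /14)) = 114 /187655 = 0.00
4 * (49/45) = 196/45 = 4.36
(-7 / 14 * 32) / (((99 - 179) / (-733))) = -733 / 5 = -146.60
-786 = -786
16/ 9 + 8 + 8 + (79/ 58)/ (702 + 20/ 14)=45699697/ 2570328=17.78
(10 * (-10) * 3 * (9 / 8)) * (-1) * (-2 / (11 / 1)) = -675 / 11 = -61.36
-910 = -910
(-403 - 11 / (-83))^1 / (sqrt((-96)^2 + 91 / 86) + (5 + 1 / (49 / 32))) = 39031441764 / 157417366159 - 80284638 *sqrt(68169362) / 157417366159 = -3.96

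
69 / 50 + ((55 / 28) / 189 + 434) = 57602149 / 132300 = 435.39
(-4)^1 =-4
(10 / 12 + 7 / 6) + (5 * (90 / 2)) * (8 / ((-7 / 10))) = -17986 / 7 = -2569.43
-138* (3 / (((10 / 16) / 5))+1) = -3450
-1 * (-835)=835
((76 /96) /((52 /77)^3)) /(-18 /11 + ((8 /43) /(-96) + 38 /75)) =-102571551775 /45157384064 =-2.27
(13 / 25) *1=0.52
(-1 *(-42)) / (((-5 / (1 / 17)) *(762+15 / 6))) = -84 / 129965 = -0.00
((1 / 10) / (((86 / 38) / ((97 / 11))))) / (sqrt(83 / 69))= 1843*sqrt(5727) / 392590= 0.36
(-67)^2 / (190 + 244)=4489 / 434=10.34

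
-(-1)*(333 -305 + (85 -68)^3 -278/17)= 83719/17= 4924.65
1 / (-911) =-1 / 911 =-0.00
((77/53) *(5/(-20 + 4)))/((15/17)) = -1309/2544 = -0.51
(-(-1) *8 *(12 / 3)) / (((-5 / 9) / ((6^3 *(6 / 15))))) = -124416 / 25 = -4976.64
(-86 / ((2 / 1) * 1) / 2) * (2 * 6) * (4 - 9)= 1290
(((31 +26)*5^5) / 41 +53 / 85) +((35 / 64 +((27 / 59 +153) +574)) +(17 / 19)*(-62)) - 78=1235054155927 / 250027840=4939.67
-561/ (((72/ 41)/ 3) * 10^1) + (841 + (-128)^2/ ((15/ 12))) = 1108189/ 80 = 13852.36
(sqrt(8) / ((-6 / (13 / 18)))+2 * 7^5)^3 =9229259578169575 / 243 -64248430436749 * sqrt(2) / 78732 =37979338036951.40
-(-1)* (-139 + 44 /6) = -131.67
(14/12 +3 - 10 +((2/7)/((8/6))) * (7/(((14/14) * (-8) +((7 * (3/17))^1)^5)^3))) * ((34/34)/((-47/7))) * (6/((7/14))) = 189008226501311637038668/18094766073980828187125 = 10.45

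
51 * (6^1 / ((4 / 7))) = 1071 / 2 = 535.50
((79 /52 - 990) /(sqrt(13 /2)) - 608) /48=-20.74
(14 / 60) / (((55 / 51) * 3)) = 119 / 1650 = 0.07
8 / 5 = 1.60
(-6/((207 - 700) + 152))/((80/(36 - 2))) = 51/6820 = 0.01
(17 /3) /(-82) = -17 /246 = -0.07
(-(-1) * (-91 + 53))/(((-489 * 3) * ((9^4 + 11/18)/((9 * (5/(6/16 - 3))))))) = -9120/134762369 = -0.00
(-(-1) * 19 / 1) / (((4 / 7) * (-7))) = -19 / 4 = -4.75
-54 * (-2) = 108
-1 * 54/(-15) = 18/5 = 3.60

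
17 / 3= 5.67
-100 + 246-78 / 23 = 142.61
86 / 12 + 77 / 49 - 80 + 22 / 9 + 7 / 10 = -68.12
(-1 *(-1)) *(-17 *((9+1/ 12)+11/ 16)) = -7973/ 48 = -166.10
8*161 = 1288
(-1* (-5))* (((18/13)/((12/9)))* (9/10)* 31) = 7533/52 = 144.87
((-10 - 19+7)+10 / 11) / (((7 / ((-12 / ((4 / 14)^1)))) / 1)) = 1392 / 11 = 126.55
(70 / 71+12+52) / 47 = 4614 / 3337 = 1.38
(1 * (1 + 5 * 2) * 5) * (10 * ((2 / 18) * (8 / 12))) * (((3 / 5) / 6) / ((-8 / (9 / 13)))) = -55 / 156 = -0.35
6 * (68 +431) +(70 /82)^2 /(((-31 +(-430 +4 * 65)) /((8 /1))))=1011605914 /337881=2993.97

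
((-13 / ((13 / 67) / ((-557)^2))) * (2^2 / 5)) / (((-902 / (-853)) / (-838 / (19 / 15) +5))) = 88477892589010 / 8569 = 10325346316.84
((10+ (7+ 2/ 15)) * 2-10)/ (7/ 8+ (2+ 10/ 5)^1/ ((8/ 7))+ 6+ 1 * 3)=2912/ 1605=1.81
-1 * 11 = -11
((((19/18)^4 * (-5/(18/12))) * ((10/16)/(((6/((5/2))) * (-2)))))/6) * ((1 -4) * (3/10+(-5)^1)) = 153127175/120932352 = 1.27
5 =5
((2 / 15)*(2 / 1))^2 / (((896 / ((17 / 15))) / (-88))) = -187 / 23625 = -0.01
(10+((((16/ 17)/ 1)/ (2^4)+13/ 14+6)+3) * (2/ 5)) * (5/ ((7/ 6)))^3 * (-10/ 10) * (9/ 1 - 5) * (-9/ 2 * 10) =198295.91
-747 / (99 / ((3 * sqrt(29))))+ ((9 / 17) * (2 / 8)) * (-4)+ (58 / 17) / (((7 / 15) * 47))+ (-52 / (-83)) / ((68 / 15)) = -249 * sqrt(29) / 11 - 109398 / 464219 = -122.14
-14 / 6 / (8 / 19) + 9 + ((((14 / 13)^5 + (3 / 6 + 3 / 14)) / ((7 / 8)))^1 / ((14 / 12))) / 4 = 12189255521 / 3056483976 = 3.99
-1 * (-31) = 31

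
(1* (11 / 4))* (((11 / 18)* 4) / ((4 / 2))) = 121 / 36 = 3.36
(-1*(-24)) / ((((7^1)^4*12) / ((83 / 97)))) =166 / 232897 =0.00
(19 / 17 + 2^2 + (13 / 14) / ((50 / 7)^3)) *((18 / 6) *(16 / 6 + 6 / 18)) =195847461 / 4250000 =46.08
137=137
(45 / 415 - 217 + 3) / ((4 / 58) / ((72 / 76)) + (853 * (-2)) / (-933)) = -1441028763 / 12809473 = -112.50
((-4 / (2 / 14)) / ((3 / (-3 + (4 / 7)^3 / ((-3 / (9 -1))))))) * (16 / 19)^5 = 15095300096 / 1091959659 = 13.82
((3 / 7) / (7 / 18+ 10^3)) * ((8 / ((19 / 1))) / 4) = 108 / 2394931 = 0.00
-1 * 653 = -653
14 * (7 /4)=24.50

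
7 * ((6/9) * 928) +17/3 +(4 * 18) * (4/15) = 65333/15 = 4355.53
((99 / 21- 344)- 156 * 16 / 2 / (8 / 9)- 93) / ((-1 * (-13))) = -12854 / 91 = -141.25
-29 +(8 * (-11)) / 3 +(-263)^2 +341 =208355 / 3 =69451.67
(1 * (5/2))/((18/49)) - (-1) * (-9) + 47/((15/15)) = 1613/36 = 44.81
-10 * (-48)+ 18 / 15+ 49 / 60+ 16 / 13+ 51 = 416713 / 780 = 534.25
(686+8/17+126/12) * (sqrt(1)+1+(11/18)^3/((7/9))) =27391099/17136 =1598.45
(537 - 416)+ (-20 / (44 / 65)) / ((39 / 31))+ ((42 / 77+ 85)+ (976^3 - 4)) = 30680573717 / 33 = 929714355.06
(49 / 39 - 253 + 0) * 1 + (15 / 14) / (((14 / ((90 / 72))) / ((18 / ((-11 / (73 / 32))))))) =-1356648637 / 5381376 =-252.10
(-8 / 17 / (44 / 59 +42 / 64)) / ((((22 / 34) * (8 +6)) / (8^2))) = -483328 / 203819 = -2.37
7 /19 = 0.37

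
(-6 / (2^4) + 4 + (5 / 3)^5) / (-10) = -32047 / 19440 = -1.65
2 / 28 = 0.07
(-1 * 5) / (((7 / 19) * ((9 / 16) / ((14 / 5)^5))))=-23356928 / 5625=-4152.34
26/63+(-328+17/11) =-225947/693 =-326.04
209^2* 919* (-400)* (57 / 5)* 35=-6406797104400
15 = 15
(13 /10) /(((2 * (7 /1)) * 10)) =0.01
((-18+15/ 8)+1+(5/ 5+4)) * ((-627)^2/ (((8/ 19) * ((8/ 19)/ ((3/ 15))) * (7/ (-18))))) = 103459365801/ 8960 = 11546804.22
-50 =-50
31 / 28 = 1.11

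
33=33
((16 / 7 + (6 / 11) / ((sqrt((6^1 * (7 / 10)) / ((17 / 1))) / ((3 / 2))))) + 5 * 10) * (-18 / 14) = -3294 / 49 - 27 * sqrt(1785) / 539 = -69.34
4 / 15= 0.27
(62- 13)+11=60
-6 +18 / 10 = -21 / 5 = -4.20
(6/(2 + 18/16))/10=24/125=0.19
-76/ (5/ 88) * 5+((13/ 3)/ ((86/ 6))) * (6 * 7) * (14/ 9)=-860204/ 129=-6668.25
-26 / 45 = -0.58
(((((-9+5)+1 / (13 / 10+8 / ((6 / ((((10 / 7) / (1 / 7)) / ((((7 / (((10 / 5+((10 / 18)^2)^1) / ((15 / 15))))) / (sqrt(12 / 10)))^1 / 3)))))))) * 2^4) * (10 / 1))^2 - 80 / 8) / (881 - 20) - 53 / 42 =459.47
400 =400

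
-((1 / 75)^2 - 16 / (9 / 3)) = 29999 / 5625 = 5.33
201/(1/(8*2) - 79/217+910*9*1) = 232624/9478211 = 0.02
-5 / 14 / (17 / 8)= -20 / 119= -0.17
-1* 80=-80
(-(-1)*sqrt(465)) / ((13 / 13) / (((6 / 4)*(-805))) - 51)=-2415*sqrt(465) / 123167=-0.42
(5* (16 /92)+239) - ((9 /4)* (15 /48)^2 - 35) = 6468553 /23552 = 274.65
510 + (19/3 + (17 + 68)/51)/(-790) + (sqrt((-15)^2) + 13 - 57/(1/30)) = -462944/395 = -1172.01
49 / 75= 0.65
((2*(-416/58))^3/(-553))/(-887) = -71991296/11963072779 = -0.01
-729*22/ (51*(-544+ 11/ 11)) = 1782/ 3077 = 0.58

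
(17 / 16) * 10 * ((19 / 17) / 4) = 95 / 32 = 2.97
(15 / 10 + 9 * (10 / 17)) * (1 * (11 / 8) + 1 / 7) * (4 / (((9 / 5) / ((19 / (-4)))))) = -5225 / 48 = -108.85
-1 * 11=-11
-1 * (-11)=11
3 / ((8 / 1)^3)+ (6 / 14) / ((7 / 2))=3219 / 25088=0.13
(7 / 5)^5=16807 / 3125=5.38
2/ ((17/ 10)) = 20/ 17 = 1.18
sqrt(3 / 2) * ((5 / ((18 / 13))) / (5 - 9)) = -65 * sqrt(6) / 144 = -1.11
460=460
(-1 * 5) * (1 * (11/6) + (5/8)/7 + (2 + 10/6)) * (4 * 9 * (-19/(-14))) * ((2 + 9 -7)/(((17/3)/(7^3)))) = -5619915/17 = -330583.24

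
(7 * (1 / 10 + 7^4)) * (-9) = -1512693 / 10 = -151269.30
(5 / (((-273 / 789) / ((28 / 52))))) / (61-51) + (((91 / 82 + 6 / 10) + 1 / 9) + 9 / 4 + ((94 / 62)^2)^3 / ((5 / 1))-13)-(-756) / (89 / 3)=1793470726709755157 / 98515198350496980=18.21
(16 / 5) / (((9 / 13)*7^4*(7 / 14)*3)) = 416 / 324135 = 0.00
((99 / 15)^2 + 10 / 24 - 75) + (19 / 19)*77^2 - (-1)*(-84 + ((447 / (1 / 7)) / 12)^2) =88565447 / 1200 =73804.54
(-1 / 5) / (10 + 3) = -1 / 65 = -0.02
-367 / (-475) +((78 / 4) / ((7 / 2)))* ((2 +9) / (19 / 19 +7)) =224327 / 26600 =8.43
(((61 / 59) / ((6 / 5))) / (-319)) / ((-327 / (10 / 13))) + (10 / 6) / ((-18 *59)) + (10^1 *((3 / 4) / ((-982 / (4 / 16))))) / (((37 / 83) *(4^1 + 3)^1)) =-3186514180235 / 1465134678863856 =-0.00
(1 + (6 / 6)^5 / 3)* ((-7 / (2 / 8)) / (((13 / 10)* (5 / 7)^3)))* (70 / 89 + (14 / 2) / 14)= -8797264 / 86775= -101.38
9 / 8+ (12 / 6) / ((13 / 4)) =181 / 104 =1.74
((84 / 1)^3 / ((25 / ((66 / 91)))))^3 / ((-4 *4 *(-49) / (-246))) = -54760865749960753152 / 34328125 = -1595218665451.75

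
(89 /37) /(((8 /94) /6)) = 12549 /74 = 169.58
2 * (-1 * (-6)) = 12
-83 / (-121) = 83 / 121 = 0.69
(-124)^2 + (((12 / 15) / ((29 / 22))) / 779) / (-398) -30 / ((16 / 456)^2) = -8991.50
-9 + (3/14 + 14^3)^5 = 83700929828202529667683/537824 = 155628848523313443.93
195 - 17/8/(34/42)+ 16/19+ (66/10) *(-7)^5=-84157067/760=-110732.98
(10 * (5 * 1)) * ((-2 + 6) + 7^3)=17350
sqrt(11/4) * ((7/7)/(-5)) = -sqrt(11)/10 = -0.33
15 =15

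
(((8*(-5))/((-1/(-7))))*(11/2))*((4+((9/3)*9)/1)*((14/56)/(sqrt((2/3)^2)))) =-35805/2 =-17902.50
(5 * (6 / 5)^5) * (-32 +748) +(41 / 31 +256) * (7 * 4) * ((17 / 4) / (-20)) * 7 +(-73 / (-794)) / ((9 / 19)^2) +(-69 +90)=-4455721672087 / 2492167500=-1787.89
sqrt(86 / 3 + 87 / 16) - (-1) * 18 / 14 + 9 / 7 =18 / 7 + sqrt(4911) / 12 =8.41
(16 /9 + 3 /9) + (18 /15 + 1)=194 /45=4.31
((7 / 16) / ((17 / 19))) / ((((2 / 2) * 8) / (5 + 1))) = 399 / 1088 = 0.37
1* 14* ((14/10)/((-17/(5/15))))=-98/255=-0.38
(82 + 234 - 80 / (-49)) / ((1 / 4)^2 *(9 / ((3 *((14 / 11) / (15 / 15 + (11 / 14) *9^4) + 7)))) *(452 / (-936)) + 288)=15423778071936 / 13984231604203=1.10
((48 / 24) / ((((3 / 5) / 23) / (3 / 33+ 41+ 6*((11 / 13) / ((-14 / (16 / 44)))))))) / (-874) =-205000 / 57057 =-3.59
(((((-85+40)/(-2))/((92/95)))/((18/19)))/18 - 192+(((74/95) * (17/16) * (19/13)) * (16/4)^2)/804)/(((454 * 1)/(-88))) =60485981039/1637096760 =36.95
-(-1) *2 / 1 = 2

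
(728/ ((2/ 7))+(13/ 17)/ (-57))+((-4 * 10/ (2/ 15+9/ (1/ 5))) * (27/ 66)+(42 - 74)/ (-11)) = 1673182879/ 656013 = 2550.53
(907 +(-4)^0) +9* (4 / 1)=944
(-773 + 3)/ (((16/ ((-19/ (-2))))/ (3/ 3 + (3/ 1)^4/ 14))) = -99275/ 32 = -3102.34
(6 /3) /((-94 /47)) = -1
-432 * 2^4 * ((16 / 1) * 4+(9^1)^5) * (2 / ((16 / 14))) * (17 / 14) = -868251744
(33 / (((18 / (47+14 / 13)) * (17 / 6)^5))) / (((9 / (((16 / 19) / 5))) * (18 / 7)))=1232000 / 350704679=0.00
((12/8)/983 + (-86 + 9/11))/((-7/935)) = 156579265/13762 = 11377.65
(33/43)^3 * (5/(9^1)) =19965/79507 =0.25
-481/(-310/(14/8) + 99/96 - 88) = 107744/59161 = 1.82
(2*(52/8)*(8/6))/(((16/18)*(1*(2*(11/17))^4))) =3257319/468512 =6.95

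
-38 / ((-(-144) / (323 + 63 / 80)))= -492157 / 5760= -85.44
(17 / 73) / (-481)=-17 / 35113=-0.00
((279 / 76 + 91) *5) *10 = 179875 / 38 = 4733.55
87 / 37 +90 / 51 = 2589 / 629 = 4.12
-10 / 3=-3.33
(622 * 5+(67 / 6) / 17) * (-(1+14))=-1586435 / 34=-46659.85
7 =7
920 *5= 4600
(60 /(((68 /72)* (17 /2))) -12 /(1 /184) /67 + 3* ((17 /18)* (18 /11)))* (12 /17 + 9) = -66596985 /329171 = -202.32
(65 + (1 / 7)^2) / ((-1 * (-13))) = 3186 / 637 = 5.00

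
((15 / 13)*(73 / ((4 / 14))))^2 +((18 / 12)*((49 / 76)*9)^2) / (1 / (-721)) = 98584479693 / 1952288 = 50496.89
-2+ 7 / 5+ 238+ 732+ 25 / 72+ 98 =384389 / 360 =1067.75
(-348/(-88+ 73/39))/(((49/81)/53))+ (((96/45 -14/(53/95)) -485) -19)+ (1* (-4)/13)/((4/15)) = -296184105937/1701047985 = -174.12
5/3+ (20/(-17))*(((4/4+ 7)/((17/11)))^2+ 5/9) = -1349125/44217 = -30.51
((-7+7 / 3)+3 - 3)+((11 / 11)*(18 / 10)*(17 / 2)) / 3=13 / 30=0.43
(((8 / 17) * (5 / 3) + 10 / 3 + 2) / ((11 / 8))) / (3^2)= 832 / 1683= 0.49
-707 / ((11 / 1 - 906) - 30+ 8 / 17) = 0.76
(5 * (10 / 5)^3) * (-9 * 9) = -3240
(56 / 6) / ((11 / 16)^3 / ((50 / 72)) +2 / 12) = 716800 / 48737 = 14.71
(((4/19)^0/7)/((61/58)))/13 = 0.01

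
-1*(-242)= 242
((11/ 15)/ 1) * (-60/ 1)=-44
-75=-75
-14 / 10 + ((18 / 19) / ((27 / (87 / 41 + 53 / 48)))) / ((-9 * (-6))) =-21169519 / 15143760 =-1.40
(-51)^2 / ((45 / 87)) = 25143 / 5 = 5028.60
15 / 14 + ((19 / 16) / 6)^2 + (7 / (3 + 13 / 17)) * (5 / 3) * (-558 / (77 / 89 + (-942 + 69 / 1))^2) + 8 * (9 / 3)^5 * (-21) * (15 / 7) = -425011878303086047 / 4858450652160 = -87478.89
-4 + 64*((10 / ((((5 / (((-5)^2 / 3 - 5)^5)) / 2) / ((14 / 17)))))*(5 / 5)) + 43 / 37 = 13260366245 / 152847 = 86755.82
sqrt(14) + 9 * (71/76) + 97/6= sqrt(14) + 5603/228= 28.32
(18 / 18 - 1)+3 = 3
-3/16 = -0.19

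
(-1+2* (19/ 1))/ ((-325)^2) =37/ 105625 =0.00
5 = 5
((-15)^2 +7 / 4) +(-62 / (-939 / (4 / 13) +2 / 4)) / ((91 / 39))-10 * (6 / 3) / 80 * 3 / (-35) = 226.78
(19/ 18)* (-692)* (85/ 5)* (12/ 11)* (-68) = 30398176/ 33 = 921156.85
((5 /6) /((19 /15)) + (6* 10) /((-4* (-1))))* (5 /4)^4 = 371875 /9728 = 38.23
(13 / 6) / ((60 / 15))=0.54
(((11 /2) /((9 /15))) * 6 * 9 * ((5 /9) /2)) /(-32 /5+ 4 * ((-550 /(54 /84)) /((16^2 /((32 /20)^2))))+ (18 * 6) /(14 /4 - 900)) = -22188375 /6574648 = -3.37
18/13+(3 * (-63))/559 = 45/43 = 1.05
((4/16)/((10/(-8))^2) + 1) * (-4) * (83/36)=-2407/225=-10.70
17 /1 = 17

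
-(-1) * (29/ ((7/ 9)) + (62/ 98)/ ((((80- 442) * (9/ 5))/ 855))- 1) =628911/ 17738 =35.46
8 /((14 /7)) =4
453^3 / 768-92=30963007 / 256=120949.25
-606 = -606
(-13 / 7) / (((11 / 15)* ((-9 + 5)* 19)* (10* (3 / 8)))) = 13 / 1463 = 0.01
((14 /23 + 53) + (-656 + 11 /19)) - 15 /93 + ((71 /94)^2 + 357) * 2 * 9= 349186353373 /59850646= 5834.30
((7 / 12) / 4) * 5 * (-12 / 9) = -0.97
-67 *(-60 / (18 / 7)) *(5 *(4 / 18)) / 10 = 4690 / 27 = 173.70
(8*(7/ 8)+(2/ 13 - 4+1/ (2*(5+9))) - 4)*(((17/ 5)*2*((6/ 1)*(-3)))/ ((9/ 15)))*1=15045/ 91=165.33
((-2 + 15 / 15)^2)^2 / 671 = 1 / 671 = 0.00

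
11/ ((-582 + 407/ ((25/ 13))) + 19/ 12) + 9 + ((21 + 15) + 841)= 98017538/ 110633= 885.97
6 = 6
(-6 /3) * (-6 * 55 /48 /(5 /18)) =99 /2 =49.50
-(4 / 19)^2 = -16 / 361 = -0.04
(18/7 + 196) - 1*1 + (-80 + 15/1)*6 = -1347/7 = -192.43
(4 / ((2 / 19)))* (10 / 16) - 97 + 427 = 1415 / 4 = 353.75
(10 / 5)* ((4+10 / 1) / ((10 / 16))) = 224 / 5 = 44.80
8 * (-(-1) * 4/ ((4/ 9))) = 72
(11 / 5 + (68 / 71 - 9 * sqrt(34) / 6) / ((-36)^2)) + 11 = 1518349 / 115020 - sqrt(34) / 864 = 13.19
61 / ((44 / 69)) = 4209 / 44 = 95.66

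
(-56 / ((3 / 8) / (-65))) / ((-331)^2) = 29120 / 328683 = 0.09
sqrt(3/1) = sqrt(3) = 1.73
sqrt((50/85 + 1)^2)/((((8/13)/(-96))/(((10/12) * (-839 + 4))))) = 172402.94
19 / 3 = 6.33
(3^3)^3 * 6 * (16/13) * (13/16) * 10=1180980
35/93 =0.38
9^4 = 6561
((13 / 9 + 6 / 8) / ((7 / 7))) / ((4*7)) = 0.08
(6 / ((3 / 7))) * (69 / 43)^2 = 66654 / 1849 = 36.05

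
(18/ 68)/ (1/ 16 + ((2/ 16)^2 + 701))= 288/ 762773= 0.00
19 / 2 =9.50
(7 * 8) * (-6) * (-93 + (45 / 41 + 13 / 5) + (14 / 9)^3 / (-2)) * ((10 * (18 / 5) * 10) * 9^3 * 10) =3296659080960 / 41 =80406319047.80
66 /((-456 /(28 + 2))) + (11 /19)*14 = 143 /38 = 3.76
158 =158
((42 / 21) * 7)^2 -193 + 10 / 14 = 3.71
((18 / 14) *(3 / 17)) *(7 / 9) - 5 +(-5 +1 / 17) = -166 / 17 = -9.76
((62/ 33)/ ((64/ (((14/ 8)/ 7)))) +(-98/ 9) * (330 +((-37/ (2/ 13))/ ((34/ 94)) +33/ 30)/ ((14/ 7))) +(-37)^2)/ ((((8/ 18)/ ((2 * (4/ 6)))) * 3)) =498979531/ 359040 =1389.76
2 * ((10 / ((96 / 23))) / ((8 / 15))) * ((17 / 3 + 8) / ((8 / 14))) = 165025 / 768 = 214.88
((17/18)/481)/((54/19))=0.00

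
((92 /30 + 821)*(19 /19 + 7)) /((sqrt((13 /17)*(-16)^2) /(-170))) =-210137*sqrt(221) /39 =-80100.28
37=37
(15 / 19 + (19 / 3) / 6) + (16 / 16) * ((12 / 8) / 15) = 1663 / 855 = 1.95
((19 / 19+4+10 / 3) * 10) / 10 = 25 / 3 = 8.33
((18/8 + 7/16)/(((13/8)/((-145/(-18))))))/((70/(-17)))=-21199/6552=-3.24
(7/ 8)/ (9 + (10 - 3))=7/ 128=0.05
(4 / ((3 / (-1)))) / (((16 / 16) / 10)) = -40 / 3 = -13.33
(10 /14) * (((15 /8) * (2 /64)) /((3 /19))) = 475 /1792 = 0.27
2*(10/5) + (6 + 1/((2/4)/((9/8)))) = 49/4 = 12.25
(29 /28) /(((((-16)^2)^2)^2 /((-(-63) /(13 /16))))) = 261 /13958643712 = 0.00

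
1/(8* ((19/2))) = 1/76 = 0.01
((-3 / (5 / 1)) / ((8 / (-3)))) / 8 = 9 / 320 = 0.03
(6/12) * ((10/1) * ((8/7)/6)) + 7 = 167/21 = 7.95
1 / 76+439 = 33365 / 76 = 439.01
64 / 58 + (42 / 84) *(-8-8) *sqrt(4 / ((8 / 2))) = -200 / 29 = -6.90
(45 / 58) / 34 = 45 / 1972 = 0.02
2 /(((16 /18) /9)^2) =6561 /32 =205.03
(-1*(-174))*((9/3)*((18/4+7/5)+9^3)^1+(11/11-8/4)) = 1917219/5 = 383443.80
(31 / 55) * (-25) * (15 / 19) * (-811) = 1885575 / 209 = 9021.89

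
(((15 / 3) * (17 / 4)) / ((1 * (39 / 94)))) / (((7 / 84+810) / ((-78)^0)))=7990 / 126373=0.06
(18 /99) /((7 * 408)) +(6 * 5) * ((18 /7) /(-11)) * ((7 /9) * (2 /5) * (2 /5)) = -68539 /78540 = -0.87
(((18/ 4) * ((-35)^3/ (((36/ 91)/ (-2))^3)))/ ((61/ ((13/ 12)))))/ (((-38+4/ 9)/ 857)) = -2129932202125/ 210816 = -10103275.85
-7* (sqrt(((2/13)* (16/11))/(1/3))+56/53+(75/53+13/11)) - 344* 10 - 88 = -2071734/583 - 28* sqrt(858)/143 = -3559.31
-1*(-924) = 924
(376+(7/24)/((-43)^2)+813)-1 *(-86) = 56579407/44376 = 1275.00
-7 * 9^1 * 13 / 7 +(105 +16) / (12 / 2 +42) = -5495 / 48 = -114.48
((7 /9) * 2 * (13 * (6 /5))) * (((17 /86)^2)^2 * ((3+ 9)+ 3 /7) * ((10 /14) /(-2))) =-31487417 /191452856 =-0.16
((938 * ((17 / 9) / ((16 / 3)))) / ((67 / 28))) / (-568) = -833 / 3408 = -0.24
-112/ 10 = -56/ 5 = -11.20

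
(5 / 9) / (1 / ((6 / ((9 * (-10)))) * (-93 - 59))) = 152 / 27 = 5.63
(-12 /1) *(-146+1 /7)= 12252 /7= 1750.29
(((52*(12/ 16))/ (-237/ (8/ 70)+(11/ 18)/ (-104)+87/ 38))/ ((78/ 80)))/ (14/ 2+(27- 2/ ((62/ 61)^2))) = -88208640/ 146469322289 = -0.00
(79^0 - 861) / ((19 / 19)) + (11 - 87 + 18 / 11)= -934.36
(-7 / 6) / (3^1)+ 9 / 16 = 25 / 144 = 0.17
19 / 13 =1.46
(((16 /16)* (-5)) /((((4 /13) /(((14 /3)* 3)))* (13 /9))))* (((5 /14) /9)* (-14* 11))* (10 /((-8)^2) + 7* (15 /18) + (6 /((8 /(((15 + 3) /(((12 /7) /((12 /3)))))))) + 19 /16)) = 7147525 /192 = 37226.69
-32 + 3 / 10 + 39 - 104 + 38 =-587 / 10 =-58.70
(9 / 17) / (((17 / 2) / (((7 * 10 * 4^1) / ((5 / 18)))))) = 18144 / 289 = 62.78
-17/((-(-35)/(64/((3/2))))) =-2176/105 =-20.72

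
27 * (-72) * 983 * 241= -460539432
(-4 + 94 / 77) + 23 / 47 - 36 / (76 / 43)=-1558006 / 68761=-22.66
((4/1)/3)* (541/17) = 2164/51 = 42.43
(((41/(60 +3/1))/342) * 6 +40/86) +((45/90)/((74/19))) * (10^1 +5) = 54897989/22853124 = 2.40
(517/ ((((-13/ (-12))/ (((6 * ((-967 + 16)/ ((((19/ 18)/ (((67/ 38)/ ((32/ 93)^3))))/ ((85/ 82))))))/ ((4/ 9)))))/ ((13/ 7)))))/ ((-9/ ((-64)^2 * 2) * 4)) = 182431005986829105/ 1657712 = 110049879585.13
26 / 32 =13 / 16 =0.81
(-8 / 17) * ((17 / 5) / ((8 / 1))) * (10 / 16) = -1 / 8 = -0.12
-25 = -25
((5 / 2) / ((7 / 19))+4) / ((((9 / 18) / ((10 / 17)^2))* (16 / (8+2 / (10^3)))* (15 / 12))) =604151 / 202300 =2.99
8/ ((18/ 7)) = 28/ 9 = 3.11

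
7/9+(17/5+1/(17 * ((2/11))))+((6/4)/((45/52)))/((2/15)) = 26777/1530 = 17.50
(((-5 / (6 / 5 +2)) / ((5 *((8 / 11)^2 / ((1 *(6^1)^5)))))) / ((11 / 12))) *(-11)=441045 / 8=55130.62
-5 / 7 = -0.71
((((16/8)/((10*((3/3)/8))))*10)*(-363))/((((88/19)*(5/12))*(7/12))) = -180576/35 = -5159.31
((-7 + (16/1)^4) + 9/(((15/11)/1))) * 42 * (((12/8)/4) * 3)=30965571/10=3096557.10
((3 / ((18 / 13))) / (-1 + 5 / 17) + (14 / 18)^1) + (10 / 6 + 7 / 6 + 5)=133 / 24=5.54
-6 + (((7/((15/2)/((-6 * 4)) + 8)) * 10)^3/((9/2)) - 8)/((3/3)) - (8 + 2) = 2407908728/16747803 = 143.77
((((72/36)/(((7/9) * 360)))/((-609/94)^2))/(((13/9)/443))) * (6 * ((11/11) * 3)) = 17614566/18750095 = 0.94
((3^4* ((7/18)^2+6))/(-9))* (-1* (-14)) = -13951/18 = -775.06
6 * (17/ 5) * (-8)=-816/ 5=-163.20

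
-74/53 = -1.40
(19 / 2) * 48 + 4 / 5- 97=1799 / 5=359.80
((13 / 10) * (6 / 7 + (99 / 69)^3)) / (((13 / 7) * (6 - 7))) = -324561 / 121670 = -2.67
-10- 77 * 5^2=-1935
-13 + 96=83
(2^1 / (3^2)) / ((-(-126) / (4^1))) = 4 / 567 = 0.01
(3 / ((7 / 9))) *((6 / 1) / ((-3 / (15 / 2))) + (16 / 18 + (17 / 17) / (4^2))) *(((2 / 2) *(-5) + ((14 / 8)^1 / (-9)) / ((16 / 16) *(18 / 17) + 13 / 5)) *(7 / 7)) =16350175 / 59712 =273.82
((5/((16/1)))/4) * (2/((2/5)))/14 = 25/896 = 0.03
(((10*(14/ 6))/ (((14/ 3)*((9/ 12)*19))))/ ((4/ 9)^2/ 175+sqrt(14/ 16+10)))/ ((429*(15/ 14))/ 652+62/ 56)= -15773184000/ 784842765595319+3493513800000*sqrt(174)/ 784842765595319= 0.06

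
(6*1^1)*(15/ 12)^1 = 15/ 2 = 7.50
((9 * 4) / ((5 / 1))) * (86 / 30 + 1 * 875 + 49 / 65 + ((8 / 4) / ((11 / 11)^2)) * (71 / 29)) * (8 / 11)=479643744 / 103675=4626.42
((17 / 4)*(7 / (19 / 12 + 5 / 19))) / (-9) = -2261 / 1263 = -1.79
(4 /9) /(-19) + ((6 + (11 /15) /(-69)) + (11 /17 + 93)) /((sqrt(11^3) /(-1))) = -159373* sqrt(11) /193545-4 /171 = -2.75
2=2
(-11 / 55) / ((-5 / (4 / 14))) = 2 / 175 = 0.01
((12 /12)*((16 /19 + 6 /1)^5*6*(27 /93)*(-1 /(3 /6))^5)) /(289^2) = -64159430400000 /6410994201949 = -10.01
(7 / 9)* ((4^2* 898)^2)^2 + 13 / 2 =596641300940324981 / 18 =33146738941129165.61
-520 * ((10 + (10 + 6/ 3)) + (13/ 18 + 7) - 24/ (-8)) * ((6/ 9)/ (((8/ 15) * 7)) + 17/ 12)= -5130190/ 189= -27143.86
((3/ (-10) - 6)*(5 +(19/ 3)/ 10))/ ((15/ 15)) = -3549/ 100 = -35.49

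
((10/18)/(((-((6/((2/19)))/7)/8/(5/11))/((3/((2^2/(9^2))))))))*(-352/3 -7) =391650/209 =1873.92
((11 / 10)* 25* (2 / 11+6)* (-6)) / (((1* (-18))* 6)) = 85 / 9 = 9.44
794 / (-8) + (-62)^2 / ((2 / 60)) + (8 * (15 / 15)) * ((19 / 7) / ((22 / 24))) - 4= 35494055 / 308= 115240.44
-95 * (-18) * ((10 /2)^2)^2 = 1068750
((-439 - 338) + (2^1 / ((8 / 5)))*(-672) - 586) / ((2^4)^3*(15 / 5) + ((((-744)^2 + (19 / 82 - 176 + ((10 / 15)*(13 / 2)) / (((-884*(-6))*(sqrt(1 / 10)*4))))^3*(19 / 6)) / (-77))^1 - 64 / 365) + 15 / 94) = -258511341074104226167831326730932660761591034697482240 / 26804221794938211976213500881794519264968901264826657827 - 881077357649219430120031187780783516874543513600*sqrt(10) / 26804221794938211976213500881794519264968901264826657827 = -0.01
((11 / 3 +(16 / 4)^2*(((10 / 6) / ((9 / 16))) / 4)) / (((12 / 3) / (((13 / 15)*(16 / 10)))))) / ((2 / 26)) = 141622 / 2025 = 69.94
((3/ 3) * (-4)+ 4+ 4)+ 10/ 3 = 22/ 3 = 7.33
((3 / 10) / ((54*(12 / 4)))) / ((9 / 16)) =4 / 1215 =0.00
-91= -91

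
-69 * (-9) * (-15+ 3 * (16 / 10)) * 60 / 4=-95013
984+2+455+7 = 1448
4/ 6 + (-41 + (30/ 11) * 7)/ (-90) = 901/ 990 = 0.91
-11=-11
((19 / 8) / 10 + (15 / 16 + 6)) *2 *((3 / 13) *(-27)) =-23247 / 260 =-89.41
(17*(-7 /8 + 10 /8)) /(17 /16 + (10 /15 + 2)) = 1.71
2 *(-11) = -22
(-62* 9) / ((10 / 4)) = -1116 / 5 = -223.20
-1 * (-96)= 96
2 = 2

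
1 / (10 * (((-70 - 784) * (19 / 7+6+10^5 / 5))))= -1 / 170874420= -0.00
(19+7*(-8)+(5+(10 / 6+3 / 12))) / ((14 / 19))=-6859 / 168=-40.83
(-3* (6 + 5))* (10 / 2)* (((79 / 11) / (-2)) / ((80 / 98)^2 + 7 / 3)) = 8535555 / 43214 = 197.52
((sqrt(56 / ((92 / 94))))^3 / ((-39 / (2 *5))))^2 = 227912249600 / 18506007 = 12315.58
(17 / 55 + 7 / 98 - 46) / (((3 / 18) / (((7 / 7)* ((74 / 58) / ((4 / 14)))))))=-3899097 / 3190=-1222.29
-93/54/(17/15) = -155/102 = -1.52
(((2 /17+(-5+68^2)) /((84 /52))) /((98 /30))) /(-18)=-567125 /11662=-48.63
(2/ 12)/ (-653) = -1/ 3918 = -0.00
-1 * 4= -4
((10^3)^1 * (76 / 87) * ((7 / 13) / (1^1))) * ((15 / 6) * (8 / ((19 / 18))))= 3360000 / 377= 8912.47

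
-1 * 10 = -10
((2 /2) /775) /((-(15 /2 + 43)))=-2 /78275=-0.00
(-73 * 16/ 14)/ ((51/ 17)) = -584/ 21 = -27.81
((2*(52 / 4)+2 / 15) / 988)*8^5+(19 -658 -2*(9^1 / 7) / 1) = 5839693 / 25935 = 225.17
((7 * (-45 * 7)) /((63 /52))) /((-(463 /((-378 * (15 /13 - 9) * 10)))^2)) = 20811911904000 /2786797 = 7468040.16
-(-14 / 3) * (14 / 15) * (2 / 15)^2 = 784 / 10125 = 0.08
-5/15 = -1/3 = -0.33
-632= -632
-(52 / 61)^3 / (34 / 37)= -2601248 / 3858677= -0.67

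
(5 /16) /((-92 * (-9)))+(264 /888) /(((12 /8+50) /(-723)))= -210703633 /50488128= -4.17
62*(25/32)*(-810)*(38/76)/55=-62775/176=-356.68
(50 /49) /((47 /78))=3900 /2303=1.69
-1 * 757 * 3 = -2271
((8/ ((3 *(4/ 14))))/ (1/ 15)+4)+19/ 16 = 2323/ 16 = 145.19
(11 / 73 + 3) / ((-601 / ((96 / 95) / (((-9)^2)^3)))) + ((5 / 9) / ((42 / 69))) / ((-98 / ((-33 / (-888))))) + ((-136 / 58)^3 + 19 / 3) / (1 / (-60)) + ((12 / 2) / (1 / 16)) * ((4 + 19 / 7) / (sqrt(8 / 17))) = 575592923403574652594419 / 1462596571726491997152 + 1128 * sqrt(34) / 7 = 1333.16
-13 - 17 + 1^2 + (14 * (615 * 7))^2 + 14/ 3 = 10897418627/ 3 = 3632472875.67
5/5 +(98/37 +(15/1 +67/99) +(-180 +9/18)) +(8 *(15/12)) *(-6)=-1612999/7326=-220.17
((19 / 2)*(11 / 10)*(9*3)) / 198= 57 / 40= 1.42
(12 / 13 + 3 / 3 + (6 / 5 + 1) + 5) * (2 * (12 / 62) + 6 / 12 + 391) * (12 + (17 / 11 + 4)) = 213905181 / 3410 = 62728.79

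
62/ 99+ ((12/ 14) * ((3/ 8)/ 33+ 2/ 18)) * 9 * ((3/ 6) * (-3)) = -4385/ 5544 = -0.79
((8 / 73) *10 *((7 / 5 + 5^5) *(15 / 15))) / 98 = 125056 / 3577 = 34.96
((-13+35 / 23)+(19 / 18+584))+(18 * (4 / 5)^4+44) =161705837 / 258750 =624.95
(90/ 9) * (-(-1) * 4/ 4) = 10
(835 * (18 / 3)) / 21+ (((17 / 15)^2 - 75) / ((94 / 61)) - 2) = 188.73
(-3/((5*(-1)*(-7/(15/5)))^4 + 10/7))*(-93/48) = 52731/168082960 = 0.00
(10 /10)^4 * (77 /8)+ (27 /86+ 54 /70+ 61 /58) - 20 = -2876343 /349160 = -8.24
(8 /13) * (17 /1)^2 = 2312 /13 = 177.85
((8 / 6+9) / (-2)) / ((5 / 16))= -248 / 15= -16.53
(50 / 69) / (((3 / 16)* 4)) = 200 / 207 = 0.97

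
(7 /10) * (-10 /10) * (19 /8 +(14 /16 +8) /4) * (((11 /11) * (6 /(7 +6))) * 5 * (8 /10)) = -3087 /520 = -5.94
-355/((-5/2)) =142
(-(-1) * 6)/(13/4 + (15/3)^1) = 0.73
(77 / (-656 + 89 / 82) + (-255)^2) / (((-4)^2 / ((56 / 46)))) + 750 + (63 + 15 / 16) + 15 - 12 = 113921769307 / 19762704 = 5764.48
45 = 45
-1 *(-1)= 1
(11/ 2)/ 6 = 11/ 12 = 0.92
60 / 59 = 1.02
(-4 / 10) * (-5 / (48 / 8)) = 1 / 3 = 0.33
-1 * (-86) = 86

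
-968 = -968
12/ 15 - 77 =-381/ 5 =-76.20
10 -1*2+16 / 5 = 56 / 5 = 11.20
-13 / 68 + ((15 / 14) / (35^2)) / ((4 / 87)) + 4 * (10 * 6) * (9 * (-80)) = -40303912153 / 233240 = -172800.17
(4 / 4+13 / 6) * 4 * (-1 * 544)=-20672 / 3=-6890.67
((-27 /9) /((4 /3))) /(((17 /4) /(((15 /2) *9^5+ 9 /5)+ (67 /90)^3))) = -322852020463 /1377000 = -234460.44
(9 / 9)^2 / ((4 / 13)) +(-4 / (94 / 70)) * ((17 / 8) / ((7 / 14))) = -1769 / 188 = -9.41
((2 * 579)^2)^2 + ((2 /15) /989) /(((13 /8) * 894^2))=69291535721159940804724 /38534164695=1798184449296.00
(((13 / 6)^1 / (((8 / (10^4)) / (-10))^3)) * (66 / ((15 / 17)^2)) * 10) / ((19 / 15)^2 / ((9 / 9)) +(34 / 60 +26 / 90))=-1614335937500000000 / 1107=-1458298046522131.89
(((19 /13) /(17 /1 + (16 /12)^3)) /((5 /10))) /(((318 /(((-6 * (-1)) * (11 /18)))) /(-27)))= -16929 /360347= -0.05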